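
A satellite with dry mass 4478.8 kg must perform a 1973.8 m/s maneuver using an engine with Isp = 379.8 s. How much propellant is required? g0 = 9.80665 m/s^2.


ve = Isp * g0 = 379.8 * 9.80665 = 3724.565670 m/s
mass ratio = exp(dv/ve) = exp(1973.8/3724.565670) = 1.69883205
m_prop = m_dry * (mr - 1) = 4478.8 * (1.69883205 - 1)
m_prop = 3129.9290 kg

3129.9290 kg


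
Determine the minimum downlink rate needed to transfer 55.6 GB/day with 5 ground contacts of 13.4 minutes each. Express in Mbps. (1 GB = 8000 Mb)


total contact time = 5 * 13.4 * 60 = 4020.0000 s
data = 55.6 GB = 444800.0000 Mb
rate = 444800.0000 / 4020.0000 = 110.6468 Mbps

110.6468 Mbps


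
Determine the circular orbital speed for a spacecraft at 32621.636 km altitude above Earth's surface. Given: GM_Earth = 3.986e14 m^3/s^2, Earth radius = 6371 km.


r = R_E + alt = 6371.0 + 32621.636 = 38992.6360 km = 3.8992636e+07 m
v = sqrt(mu/r) = sqrt(3.986e14 / 3.8992636e+07) = 3197.2555 m/s = 3.1973 km/s

3.1973 km/s


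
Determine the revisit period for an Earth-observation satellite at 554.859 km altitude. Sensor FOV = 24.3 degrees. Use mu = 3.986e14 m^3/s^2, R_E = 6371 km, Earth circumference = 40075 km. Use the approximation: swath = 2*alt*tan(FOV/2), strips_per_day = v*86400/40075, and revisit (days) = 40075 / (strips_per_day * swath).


swath = 2*554.859*tan(0.2120575) = 238.9160 km
v = sqrt(mu/r) = 7586.3316 m/s = 7.5863 km/s
strips/day = v*86400/40075 = 7.5863*86400/40075 = 16.3558
coverage/day = strips * swath = 16.3558 * 238.9160 = 3907.6651 km
revisit = 40075 / 3907.6651 = 10.2555 days

10.2555 days


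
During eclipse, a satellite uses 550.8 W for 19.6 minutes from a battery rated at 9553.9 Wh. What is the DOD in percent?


E_used = P * t / 60 = 550.8 * 19.6 / 60 = 179.9280 Wh
DOD = E_used / E_total * 100 = 179.9280 / 9553.9 * 100
DOD = 1.8833 %

1.8833 %


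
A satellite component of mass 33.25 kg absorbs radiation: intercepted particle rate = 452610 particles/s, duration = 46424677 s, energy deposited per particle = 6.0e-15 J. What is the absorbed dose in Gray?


Total energy deposited = rate * time * E_per
  = 452610 * 46424677 * 6.0e-15 = 0.1260736 J
Dose = E_total / mass = 0.1260736 / 33.25
Dose = 0.003791688 Gy

0.0038 Gy


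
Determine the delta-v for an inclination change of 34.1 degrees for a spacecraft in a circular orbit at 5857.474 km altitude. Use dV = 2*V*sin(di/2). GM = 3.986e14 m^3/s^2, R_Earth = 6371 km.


r = 12228.4740 km = 1.2228474e+07 m
V = sqrt(mu/r) = 5709.2954 m/s
di = 34.1 deg = 0.5951573 rad
dV = 2*V*sin(di/2) = 2*5709.2954*sin(0.2975786)
dV = 3348.0008 m/s = 3.3480 km/s

3.3480 km/s


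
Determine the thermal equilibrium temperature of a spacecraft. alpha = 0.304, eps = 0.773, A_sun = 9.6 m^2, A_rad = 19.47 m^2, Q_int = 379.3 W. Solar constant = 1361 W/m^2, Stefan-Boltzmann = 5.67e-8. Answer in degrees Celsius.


Numerator = alpha*S*A_sun + Q_int = 0.304*1361*9.6 + 379.3 = 4351.2424 W
Denominator = eps*sigma*A_rad = 0.773*5.67e-8*19.47 = 8.5335258e-07 W/K^4
T^4 = 5.0989972e+09 K^4
T = 267.2214 K = -5.9286 C

-5.9286 degrees Celsius


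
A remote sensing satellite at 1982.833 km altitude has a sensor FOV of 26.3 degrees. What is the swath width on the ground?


FOV = 26.3 deg = 0.4590216 rad
swath = 2 * alt * tan(FOV/2) = 2 * 1982.833 * tan(0.2295108)
swath = 2 * 1982.833 * 0.2336274
swath = 926.4882 km

926.4882 km


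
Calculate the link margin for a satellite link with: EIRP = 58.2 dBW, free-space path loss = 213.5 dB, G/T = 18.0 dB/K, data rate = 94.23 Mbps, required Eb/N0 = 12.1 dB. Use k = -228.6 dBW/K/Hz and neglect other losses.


C/N0 = EIRP - FSPL + G/T - k = 58.2 - 213.5 + 18.0 - (-228.6)
C/N0 = 91.3000 dB-Hz
R_b = 94.23 Mbps = 9.423e+07 bps -> 10*log10(R_b) = 79.7419 dB-Hz
Eb/N0 = C/N0 - 10*log10(R_b) = 91.3000 - 79.7419 = 11.5581 dB
Margin = Eb/N0 - Eb/N0_req = 11.5581 - 12.1 = -0.5418919 dB (negative margin: link does not close)

-0.5419 dB


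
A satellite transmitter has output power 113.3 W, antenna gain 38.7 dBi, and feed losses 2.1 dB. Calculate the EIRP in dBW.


Pt = 113.3 W = 20.5423 dBW
EIRP = Pt_dBW + Gt - losses = 20.5423 + 38.7 - 2.1 = 57.1423 dBW

57.1423 dBW


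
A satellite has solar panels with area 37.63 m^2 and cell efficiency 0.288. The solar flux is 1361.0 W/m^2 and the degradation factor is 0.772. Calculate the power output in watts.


P = area * eta * S * degradation
P = 37.63 * 0.288 * 1361.0 * 0.772
P = 11386.8115 W

11386.8115 W


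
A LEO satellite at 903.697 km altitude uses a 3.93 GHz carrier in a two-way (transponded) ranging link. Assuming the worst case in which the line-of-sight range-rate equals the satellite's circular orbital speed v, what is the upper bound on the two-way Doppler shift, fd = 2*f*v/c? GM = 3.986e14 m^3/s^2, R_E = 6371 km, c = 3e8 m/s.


r = 7.274697e+06 m
v = sqrt(mu/r) = 7402.2064 m/s (worst-case radial velocity)
f = 3.93 GHz = 3.93e+09 Hz
fd = 2*f*v/c = 2*3.93e+09*7402.2064/3.0e+08
fd = 193937.8086 Hz

193937.8086 Hz


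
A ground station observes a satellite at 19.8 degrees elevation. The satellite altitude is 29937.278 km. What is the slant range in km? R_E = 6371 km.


h = 29937.278 km, el = 19.8 deg
d = -R_E*sin(el) + sqrt((R_E*sin(el))^2 + 2*R_E*h + h^2)
d = -6371.0000*sin(0.3455752) + sqrt((6371.0000*0.3387379)^2 + 2*6371.0000*29937.278 + 29937.278^2)
d = 33651.9384 km

33651.9384 km


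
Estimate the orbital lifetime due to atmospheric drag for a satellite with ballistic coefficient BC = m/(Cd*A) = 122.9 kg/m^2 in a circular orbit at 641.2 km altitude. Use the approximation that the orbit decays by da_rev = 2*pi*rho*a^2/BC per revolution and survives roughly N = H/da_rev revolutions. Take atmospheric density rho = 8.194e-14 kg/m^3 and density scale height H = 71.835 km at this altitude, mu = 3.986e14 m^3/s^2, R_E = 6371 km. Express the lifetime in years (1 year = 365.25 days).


a = R_E + alt = 7012.2000 km = 7.0122e+06 m
da_rev = 2*pi*rho*a^2/BC = 2*pi*8.194e-14*(7.0122e+06)^2/122.9 = 0.205983548 m per revolution
N = H/da_rev = 71835.0000 m / 0.205983548 m = 348741.4446 revolutions
P = 2*pi*sqrt(a^3/mu) = 5843.7639 s
lifetime = N*P = 348741.4446 * 5843.7639 = 2.0379627e+09 s = 23587.5309 days
years = 23587.5309 / 365.25 = 64.5791 years

64.5791 years


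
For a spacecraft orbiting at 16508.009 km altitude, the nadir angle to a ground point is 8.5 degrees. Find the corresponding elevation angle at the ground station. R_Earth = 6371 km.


r = R_E + alt = 22879.0090 km
Law of sines in the satellite / Earth-center / ground-point triangle:
  sin(nadir)/R_E = sin(90 + el)/r  =>  cos(el) = (r/R_E)*sin(nadir)
cos(el) = (22879.0090 / 6371.0000) * sin(8.5 deg) = 0.5308009
el = arccos(0.5308009) = 57.9404 deg
(Earth-central angle = 90 - nadir - el = 23.5596 deg)

57.9404 degrees


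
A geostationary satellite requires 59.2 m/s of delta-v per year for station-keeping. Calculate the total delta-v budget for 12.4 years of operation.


dV = rate * years = 59.2 * 12.4
dV = 734.0800 m/s

734.0800 m/s


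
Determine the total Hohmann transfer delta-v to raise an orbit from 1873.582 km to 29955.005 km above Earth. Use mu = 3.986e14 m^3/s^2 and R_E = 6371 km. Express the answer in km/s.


r1 = 8244.5820 km = 8.244582e+06 m
r2 = 36326.0050 km = 3.6326005e+07 m
dv1 = sqrt(mu/r1)*(sqrt(2*r2/(r1+r2)) - 1) = 1924.1691 m/s
dv2 = sqrt(mu/r2)*(1 - sqrt(2*r1/(r1+r2))) = 1297.7160 m/s
total dv = |dv1| + |dv2| = 1924.1691 + 1297.7160 = 3221.8851 m/s = 3.2219 km/s

3.2219 km/s


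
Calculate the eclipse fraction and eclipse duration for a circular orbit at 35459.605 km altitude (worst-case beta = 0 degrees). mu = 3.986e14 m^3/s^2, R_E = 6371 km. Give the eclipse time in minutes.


r = 41830.6050 km
T = 1419.0614 min
Eclipse fraction = arcsin(R_E/r)/pi = arcsin(6371.0000/41830.6050)/pi
= arcsin(0.1523048)/pi = 0.04866952
Eclipse duration = 0.04866952 * 1419.0614 = 69.0650 min

69.0650 minutes


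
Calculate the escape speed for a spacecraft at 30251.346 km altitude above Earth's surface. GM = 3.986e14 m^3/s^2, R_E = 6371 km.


r = 6371.0 + 30251.346 = 36622.3460 km = 3.6622346e+07 m
v_esc = sqrt(2*mu/r) = sqrt(2*3.986e14 / 3.6622346e+07)
v_esc = 4665.6329 m/s = 4.6656 km/s

4.6656 km/s


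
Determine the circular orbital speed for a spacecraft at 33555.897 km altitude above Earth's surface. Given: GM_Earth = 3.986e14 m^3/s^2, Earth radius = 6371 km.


r = R_E + alt = 6371.0 + 33555.897 = 39926.8970 km = 3.9926897e+07 m
v = sqrt(mu/r) = sqrt(3.986e14 / 3.9926897e+07) = 3159.6274 m/s = 3.1596 km/s

3.1596 km/s


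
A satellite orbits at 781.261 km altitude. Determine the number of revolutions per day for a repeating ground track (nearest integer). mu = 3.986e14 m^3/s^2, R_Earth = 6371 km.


r = 7.152261e+06 m
T = 2*pi*sqrt(r^3/mu) = 6019.7195 s = 100.3287 min
revs/day = 1440 / 100.3287 = 14.3528
Rounded: 14 revolutions per day

14 revolutions per day


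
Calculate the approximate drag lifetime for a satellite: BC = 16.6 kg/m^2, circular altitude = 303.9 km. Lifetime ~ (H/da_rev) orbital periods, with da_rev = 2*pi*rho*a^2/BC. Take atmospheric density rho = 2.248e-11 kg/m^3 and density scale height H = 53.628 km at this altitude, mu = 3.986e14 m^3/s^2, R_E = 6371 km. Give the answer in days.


a = R_E + alt = 6674.9000 km = 6.6749e+06 m
da_rev = 2*pi*rho*a^2/BC = 2*pi*2.248e-11*(6.6749e+06)^2/16.6 = 379.103343 m per revolution
N = H/da_rev = 53628.0000 m / 379.103343 m = 141.4601 revolutions
P = 2*pi*sqrt(a^3/mu) = 5427.2317 s
lifetime = N*P = 141.4601 * 5427.2317 = 767736.7905 s = 8.8858 days

8.8858 days


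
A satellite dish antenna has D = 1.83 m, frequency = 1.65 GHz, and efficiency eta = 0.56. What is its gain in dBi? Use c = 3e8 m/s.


lambda = c/f = 3e8 / 1.65e+09 = 0.1818182 m
G = eta*(pi*D/lambda)^2 = 0.56*(pi*1.83/0.1818182)^2
G = 559.9063 (linear)
G = 10*log10(559.9063) = 27.4812 dBi

27.4812 dBi


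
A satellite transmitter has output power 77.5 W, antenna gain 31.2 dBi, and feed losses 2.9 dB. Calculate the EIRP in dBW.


Pt = 77.5 W = 18.8930 dBW
EIRP = Pt_dBW + Gt - losses = 18.8930 + 31.2 - 2.9 = 47.1930 dBW

47.1930 dBW


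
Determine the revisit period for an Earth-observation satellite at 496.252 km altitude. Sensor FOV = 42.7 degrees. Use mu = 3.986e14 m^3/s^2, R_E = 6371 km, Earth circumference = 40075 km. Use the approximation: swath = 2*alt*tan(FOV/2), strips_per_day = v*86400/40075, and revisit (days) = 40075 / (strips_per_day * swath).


swath = 2*496.252*tan(0.3726278) = 387.9593 km
v = sqrt(mu/r) = 7618.6348 m/s = 7.6186 km/s
strips/day = v*86400/40075 = 7.6186*86400/40075 = 16.4255
coverage/day = strips * swath = 16.4255 * 387.9593 = 6372.4068 km
revisit = 40075 / 6372.4068 = 6.2888 days

6.2888 days


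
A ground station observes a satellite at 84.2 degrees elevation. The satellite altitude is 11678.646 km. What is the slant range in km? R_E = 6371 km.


h = 11678.646 km, el = 84.2 deg
d = -R_E*sin(el) + sqrt((R_E*sin(el))^2 + 2*R_E*h + h^2)
d = -6371.0000*sin(1.4696) + sqrt((6371.0000*0.9948807)^2 + 2*6371.0000*11678.646 + 11678.646^2)
d = 11699.7747 km

11699.7747 km


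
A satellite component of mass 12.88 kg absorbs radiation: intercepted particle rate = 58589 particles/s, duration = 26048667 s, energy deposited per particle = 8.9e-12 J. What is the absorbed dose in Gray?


Total energy deposited = rate * time * E_per
  = 58589 * 26048667 * 8.9e-12 = 13.5829 J
Dose = E_total / mass = 13.5829 / 12.88
Dose = 1.0546 Gy

1.0546 Gy


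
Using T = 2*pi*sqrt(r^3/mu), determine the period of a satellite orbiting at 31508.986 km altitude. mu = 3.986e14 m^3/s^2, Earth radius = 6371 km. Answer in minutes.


r = 37879.9860 km = 3.7879986e+07 m
T = 2*pi*sqrt(r^3/mu) = 2*pi*sqrt(5.435374e+22 / 3.986e14)
T = 73371.2530 s = 1222.8542 min

1222.8542 minutes


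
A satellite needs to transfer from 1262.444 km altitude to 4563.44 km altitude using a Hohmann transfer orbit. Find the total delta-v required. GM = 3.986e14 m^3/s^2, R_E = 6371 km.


r1 = 7633.4440 km = 7.633444e+06 m
r2 = 10934.4400 km = 1.093444e+07 m
dv1 = sqrt(mu/r1)*(sqrt(2*r2/(r1+r2)) - 1) = 616.0723 m/s
dv2 = sqrt(mu/r2)*(1 - sqrt(2*r1/(r1+r2))) = 562.9322 m/s
total dv = |dv1| + |dv2| = 616.0723 + 562.9322 = 1179.0045 m/s = 1.1790 km/s

1.1790 km/s


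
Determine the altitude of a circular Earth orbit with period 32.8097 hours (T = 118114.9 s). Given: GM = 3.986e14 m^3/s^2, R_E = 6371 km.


T = 118114.9 s
r = (mu*T^2/(4*pi^2))^(1/3) = (3.986e14 * 118114.9^2 / (4*pi^2))^(1/3)
r = 5.2031016e+07 m = 52031.0165 km
alt = r - R_E = 52031.0165 - 6371 = 45660.0165 km

45660.0165 km


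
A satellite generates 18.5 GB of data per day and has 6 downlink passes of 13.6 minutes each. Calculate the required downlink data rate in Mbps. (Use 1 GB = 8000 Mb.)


total contact time = 6 * 13.6 * 60 = 4896.0000 s
data = 18.5 GB = 148000.0000 Mb
rate = 148000.0000 / 4896.0000 = 30.2288 Mbps

30.2288 Mbps


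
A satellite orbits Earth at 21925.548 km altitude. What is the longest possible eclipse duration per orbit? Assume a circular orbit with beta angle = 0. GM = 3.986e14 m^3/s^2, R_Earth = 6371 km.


r = 28296.5480 km
T = 789.5146 min
Eclipse fraction = arcsin(R_E/r)/pi = arcsin(6371.0000/28296.5480)/pi
= arcsin(0.2251511)/pi = 0.07228759
Eclipse duration = 0.07228759 * 789.5146 = 57.0721 min

57.0721 minutes


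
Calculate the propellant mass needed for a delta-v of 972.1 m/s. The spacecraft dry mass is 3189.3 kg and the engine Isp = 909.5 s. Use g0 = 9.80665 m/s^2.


ve = Isp * g0 = 909.5 * 9.80665 = 8919.148175 m/s
mass ratio = exp(dv/ve) = exp(972.1/8919.148175) = 1.11515145
m_prop = m_dry * (mr - 1) = 3189.3 * (1.11515145 - 1)
m_prop = 367.2525 kg

367.2525 kg


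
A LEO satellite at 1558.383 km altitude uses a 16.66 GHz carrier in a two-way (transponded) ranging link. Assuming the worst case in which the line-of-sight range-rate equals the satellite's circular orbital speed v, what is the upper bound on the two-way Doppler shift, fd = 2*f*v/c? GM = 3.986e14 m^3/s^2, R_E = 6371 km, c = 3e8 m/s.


r = 7.929383e+06 m
v = sqrt(mu/r) = 7090.0443 m/s (worst-case radial velocity)
f = 16.66 GHz = 1.666e+10 Hz
fd = 2*f*v/c = 2*1.666e+10*7090.0443/3.0e+08
fd = 787467.5883 Hz

787467.5883 Hz


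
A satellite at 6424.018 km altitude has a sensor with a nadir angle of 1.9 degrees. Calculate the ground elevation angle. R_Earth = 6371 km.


r = R_E + alt = 12795.0180 km
Law of sines in the satellite / Earth-center / ground-point triangle:
  sin(nadir)/R_E = sin(90 + el)/r  =>  cos(el) = (r/R_E)*sin(nadir)
cos(el) = (12795.0180 / 6371.0000) * sin(1.9 deg) = 0.06658627
el = arccos(0.06658627) = 86.1821 deg
(Earth-central angle = 90 - nadir - el = 1.9179 deg)

86.1821 degrees


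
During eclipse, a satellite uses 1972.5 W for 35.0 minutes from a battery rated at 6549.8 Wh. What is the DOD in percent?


E_used = P * t / 60 = 1972.5 * 35.0 / 60 = 1150.6250 Wh
DOD = E_used / E_total * 100 = 1150.6250 / 6549.8 * 100
DOD = 17.5673 %

17.5673 %


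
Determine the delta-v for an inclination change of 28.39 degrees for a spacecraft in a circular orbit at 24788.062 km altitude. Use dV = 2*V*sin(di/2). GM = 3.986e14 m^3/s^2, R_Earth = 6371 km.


r = 31159.0620 km = 3.1159062e+07 m
V = sqrt(mu/r) = 3576.6501 m/s
di = 28.39 deg = 0.495499 rad
dV = 2*V*sin(di/2) = 2*3576.6501*sin(0.2477495)
dV = 1754.1522 m/s = 1.7542 km/s

1.7542 km/s


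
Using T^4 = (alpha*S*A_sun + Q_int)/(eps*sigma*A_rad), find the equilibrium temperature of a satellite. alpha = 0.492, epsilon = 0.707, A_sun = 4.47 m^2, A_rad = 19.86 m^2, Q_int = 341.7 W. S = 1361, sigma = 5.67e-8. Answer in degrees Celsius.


Numerator = alpha*S*A_sun + Q_int = 0.492*1361*4.47 + 341.7 = 3334.8656 W
Denominator = eps*sigma*A_rad = 0.707*5.67e-8*19.86 = 7.9612583e-07 W/K^4
T^4 = 4.1888675e+09 K^4
T = 254.4041 K = -18.7459 C

-18.7459 degrees Celsius


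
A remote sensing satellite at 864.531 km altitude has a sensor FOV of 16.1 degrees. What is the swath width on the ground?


FOV = 16.1 deg = 0.280998 rad
swath = 2 * alt * tan(FOV/2) = 2 * 864.531 * tan(0.140499)
swath = 2 * 864.531 * 0.1414308
swath = 244.5427 km

244.5427 km


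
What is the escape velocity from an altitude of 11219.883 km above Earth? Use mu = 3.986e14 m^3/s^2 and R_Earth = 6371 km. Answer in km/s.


r = 6371.0 + 11219.883 = 17590.8830 km = 1.7590883e+07 m
v_esc = sqrt(2*mu/r) = sqrt(2*3.986e14 / 1.7590883e+07)
v_esc = 6731.9336 m/s = 6.7319 km/s

6.7319 km/s


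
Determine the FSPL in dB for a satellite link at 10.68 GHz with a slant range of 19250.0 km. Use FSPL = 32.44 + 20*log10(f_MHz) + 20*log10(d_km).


f = 10.68 GHz = 10680.0000 MHz
d = 19250.0 km
FSPL = 32.44 + 20*log10(10680.0000) + 20*log10(19250.0)
FSPL = 32.44 + 80.5714 + 85.6886
FSPL = 198.7000 dB

198.7000 dB


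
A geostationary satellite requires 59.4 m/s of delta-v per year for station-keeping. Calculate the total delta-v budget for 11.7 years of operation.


dV = rate * years = 59.4 * 11.7
dV = 694.9800 m/s

694.9800 m/s


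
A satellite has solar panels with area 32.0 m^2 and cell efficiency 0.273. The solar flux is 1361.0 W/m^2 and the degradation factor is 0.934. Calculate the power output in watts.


P = area * eta * S * degradation
P = 32.0 * 0.273 * 1361.0 * 0.934
P = 11104.9761 W

11104.9761 W


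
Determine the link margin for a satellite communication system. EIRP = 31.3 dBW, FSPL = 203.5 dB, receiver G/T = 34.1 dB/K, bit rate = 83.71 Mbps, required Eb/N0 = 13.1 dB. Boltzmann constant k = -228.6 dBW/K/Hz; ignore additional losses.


C/N0 = EIRP - FSPL + G/T - k = 31.3 - 203.5 + 34.1 - (-228.6)
C/N0 = 90.5000 dB-Hz
R_b = 83.71 Mbps = 8.371e+07 bps -> 10*log10(R_b) = 79.2278 dB-Hz
Eb/N0 = C/N0 - 10*log10(R_b) = 90.5000 - 79.2278 = 11.2722 dB
Margin = Eb/N0 - Eb/N0_req = 11.2722 - 13.1 = -1.8278 dB (negative margin: link does not close)

-1.8278 dB


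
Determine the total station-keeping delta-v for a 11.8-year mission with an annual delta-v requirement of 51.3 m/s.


dV = rate * years = 51.3 * 11.8
dV = 605.3400 m/s

605.3400 m/s


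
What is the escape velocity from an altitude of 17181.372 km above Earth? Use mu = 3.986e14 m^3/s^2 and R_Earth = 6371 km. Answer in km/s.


r = 6371.0 + 17181.372 = 23552.3720 km = 2.3552372e+07 m
v_esc = sqrt(2*mu/r) = sqrt(2*3.986e14 / 2.3552372e+07)
v_esc = 5817.9009 m/s = 5.8179 km/s

5.8179 km/s


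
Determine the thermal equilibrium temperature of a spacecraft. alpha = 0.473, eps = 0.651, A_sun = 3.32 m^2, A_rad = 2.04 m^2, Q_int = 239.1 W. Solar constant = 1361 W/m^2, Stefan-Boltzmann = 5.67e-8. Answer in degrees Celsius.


Numerator = alpha*S*A_sun + Q_int = 0.473*1361*3.32 + 239.1 = 2376.3600 W
Denominator = eps*sigma*A_rad = 0.651*5.67e-8*2.04 = 7.5299868e-08 W/K^4
T^4 = 3.1558621e+10 K^4
T = 421.4825 K = 148.3325 C

148.3325 degrees Celsius


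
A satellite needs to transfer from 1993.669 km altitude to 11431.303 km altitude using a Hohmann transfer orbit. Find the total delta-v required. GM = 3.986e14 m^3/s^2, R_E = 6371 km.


r1 = 8364.6690 km = 8.364669e+06 m
r2 = 17802.3030 km = 1.7802303e+07 m
dv1 = sqrt(mu/r1)*(sqrt(2*r2/(r1+r2)) - 1) = 1149.2109 m/s
dv2 = sqrt(mu/r2)*(1 - sqrt(2*r1/(r1+r2))) = 948.3502 m/s
total dv = |dv1| + |dv2| = 1149.2109 + 948.3502 = 2097.5611 m/s = 2.0976 km/s

2.0976 km/s


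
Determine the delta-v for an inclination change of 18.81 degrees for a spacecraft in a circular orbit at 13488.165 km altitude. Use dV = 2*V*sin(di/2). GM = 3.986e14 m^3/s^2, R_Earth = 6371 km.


r = 19859.1650 km = 1.9859165e+07 m
V = sqrt(mu/r) = 4480.1046 m/s
di = 18.81 deg = 0.3282964 rad
dV = 2*V*sin(di/2) = 2*4480.1046*sin(0.1641482)
dV = 1464.2062 m/s = 1.4642 km/s

1.4642 km/s


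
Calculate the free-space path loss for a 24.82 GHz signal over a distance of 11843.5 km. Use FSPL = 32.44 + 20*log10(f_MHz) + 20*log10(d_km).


f = 24.82 GHz = 24820.0000 MHz
d = 11843.5 km
FSPL = 32.44 + 20*log10(24820.0000) + 20*log10(11843.5)
FSPL = 32.44 + 87.8960 + 81.4696
FSPL = 201.8056 dB

201.8056 dB


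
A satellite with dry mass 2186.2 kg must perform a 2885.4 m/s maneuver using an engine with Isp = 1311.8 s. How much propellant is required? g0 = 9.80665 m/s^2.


ve = Isp * g0 = 1311.8 * 9.80665 = 12864.363470 m/s
mass ratio = exp(dv/ve) = exp(2885.4/12864.363470) = 1.25143893
m_prop = m_dry * (mr - 1) = 2186.2 * (1.25143893 - 1)
m_prop = 549.6958 kg

549.6958 kg


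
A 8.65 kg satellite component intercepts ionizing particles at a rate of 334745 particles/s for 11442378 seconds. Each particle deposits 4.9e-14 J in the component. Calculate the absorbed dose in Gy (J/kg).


Total energy deposited = rate * time * E_per
  = 334745 * 11442378 * 4.9e-14 = 0.1876837 J
Dose = E_total / mass = 0.1876837 / 8.65
Dose = 0.02169753 Gy

0.0217 Gy


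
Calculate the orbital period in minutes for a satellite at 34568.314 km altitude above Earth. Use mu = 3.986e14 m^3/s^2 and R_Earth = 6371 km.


r = 40939.3140 km = 4.0939314e+07 m
T = 2*pi*sqrt(r^3/mu) = 2*pi*sqrt(6.8615413e+22 / 3.986e14)
T = 82436.9780 s = 1373.9496 min

1373.9496 minutes


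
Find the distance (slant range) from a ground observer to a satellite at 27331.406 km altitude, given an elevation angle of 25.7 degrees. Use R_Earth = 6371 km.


h = 27331.406 km, el = 25.7 deg
d = -R_E*sin(el) + sqrt((R_E*sin(el))^2 + 2*R_E*h + h^2)
d = -6371.0000*sin(0.4485496) + sqrt((6371.0000*0.4336591)^2 + 2*6371.0000*27331.406 + 27331.406^2)
d = 30447.0334 km

30447.0334 km


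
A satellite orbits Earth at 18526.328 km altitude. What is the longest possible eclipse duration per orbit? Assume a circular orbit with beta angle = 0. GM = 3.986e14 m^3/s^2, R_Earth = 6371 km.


r = 24897.3280 km
T = 651.6120 min
Eclipse fraction = arcsin(R_E/r)/pi = arcsin(6371.0000/24897.3280)/pi
= arcsin(0.2558909)/pi = 0.08236879
Eclipse duration = 0.08236879 * 651.6120 = 53.6725 min

53.6725 minutes


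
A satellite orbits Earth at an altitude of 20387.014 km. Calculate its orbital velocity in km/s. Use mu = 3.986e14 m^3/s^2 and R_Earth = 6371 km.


r = R_E + alt = 6371.0 + 20387.014 = 26758.0140 km = 2.6758014e+07 m
v = sqrt(mu/r) = sqrt(3.986e14 / 2.6758014e+07) = 3859.5948 m/s = 3.8596 km/s

3.8596 km/s


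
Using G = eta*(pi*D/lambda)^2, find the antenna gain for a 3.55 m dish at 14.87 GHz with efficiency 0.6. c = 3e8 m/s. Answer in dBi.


lambda = c/f = 3e8 / 1.487e+10 = 0.02017485 m
G = eta*(pi*D/lambda)^2 = 0.6*(pi*3.55/0.02017485)^2
G = 183352.6239 (linear)
G = 10*log10(183352.6239) = 52.6329 dBi

52.6329 dBi


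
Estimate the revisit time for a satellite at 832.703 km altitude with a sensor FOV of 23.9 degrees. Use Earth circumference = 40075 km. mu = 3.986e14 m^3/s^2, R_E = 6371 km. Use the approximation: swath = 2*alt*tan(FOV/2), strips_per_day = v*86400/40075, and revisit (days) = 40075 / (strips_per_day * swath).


swath = 2*832.703*tan(0.2085668) = 352.4743 km
v = sqrt(mu/r) = 7438.5922 m/s = 7.4386 km/s
strips/day = v*86400/40075 = 7.4386*86400/40075 = 16.0373
coverage/day = strips * swath = 16.0373 * 352.4743 = 5652.7315 km
revisit = 40075 / 5652.7315 = 7.0895 days

7.0895 days


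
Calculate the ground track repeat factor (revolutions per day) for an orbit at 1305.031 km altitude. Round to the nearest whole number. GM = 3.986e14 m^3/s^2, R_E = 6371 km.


r = 7.676031e+06 m
T = 2*pi*sqrt(r^3/mu) = 6692.9303 s = 111.5488 min
revs/day = 1440 / 111.5488 = 12.9091
Rounded: 13 revolutions per day

13 revolutions per day


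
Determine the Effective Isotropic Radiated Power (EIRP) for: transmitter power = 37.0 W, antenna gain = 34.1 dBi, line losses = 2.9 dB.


Pt = 37.0 W = 15.6820 dBW
EIRP = Pt_dBW + Gt - losses = 15.6820 + 34.1 - 2.9 = 46.8820 dBW

46.8820 dBW


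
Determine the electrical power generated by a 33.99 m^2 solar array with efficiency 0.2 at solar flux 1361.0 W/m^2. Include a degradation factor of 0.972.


P = area * eta * S * degradation
P = 33.99 * 0.2 * 1361.0 * 0.972
P = 8993.0198 W

8993.0198 W


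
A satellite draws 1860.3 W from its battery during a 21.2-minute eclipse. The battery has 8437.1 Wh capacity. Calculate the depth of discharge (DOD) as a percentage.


E_used = P * t / 60 = 1860.3 * 21.2 / 60 = 657.3060 Wh
DOD = E_used / E_total * 100 = 657.3060 / 8437.1 * 100
DOD = 7.7907 %

7.7907 %


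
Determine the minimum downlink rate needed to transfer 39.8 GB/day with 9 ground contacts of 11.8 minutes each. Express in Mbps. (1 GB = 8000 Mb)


total contact time = 9 * 11.8 * 60 = 6372.0000 s
data = 39.8 GB = 318400.0000 Mb
rate = 318400.0000 / 6372.0000 = 49.9686 Mbps

49.9686 Mbps


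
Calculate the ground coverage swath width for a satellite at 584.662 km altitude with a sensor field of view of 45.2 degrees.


FOV = 45.2 deg = 0.7888888 rad
swath = 2 * alt * tan(FOV/2) = 2 * 584.662 * tan(0.3944444)
swath = 2 * 584.662 * 0.4162598
swath = 486.7426 km

486.7426 km


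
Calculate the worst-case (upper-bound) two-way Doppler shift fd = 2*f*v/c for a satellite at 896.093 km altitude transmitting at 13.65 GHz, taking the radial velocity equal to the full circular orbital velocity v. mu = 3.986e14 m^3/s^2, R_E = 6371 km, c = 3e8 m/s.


r = 7.267093e+06 m
v = sqrt(mu/r) = 7406.0781 m/s (worst-case radial velocity)
f = 13.65 GHz = 1.365e+10 Hz
fd = 2*f*v/c = 2*1.365e+10*7406.0781/3.0e+08
fd = 673953.1080 Hz

673953.1080 Hz


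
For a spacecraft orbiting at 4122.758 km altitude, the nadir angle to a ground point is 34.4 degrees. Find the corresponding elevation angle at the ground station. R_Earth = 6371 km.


r = R_E + alt = 10493.7580 km
Law of sines in the satellite / Earth-center / ground-point triangle:
  sin(nadir)/R_E = sin(90 + el)/r  =>  cos(el) = (r/R_E)*sin(nadir)
cos(el) = (10493.7580 / 6371.0000) * sin(34.4 deg) = 0.9305646
el = arccos(0.9305646) = 21.4770 deg
(Earth-central angle = 90 - nadir - el = 34.1230 deg)

21.4770 degrees


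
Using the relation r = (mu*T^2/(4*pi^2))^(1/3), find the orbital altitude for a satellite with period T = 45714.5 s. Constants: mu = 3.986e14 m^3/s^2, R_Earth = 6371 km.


T = 45714.5 s
r = (mu*T^2/(4*pi^2))^(1/3) = (3.986e14 * 45714.5^2 / (4*pi^2))^(1/3)
r = 2.763303e+07 m = 27633.0296 km
alt = r - R_E = 27633.0296 - 6371 = 21262.0296 km

21262.0296 km


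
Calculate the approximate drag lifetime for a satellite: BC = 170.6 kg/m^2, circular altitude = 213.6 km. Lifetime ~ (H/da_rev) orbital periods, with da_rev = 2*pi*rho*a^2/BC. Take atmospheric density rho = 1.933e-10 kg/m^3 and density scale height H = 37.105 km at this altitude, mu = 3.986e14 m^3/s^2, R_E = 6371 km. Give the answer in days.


a = R_E + alt = 6584.6000 km = 6.5846e+06 m
da_rev = 2*pi*rho*a^2/BC = 2*pi*1.933e-10*(6.5846e+06)^2/170.6 = 308.667917 m per revolution
N = H/da_rev = 37105.0000 m / 308.667917 m = 120.2101 revolutions
P = 2*pi*sqrt(a^3/mu) = 5317.4733 s
lifetime = N*P = 120.2101 * 5317.4733 = 639213.9771 s = 7.3983 days

7.3983 days


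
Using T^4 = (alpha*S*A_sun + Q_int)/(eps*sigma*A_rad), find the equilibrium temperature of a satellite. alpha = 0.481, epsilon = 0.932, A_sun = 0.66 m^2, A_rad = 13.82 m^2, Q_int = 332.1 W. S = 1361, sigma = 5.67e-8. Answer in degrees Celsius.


Numerator = alpha*S*A_sun + Q_int = 0.481*1361*0.66 + 332.1 = 764.1631 W
Denominator = eps*sigma*A_rad = 0.932*5.67e-8*13.82 = 7.3030961e-07 W/K^4
T^4 = 1.0463549e+09 K^4
T = 179.8539 K = -93.2961 C

-93.2961 degrees Celsius


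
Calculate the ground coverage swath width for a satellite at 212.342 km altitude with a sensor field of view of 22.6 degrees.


FOV = 22.6 deg = 0.3944444 rad
swath = 2 * alt * tan(FOV/2) = 2 * 212.342 * tan(0.1972222)
swath = 2 * 212.342 * 0.1998197
swath = 84.8602 km

84.8602 km


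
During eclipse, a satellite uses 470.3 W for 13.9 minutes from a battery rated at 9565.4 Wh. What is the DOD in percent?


E_used = P * t / 60 = 470.3 * 13.9 / 60 = 108.9528 Wh
DOD = E_used / E_total * 100 = 108.9528 / 9565.4 * 100
DOD = 1.1390 %

1.1390 %


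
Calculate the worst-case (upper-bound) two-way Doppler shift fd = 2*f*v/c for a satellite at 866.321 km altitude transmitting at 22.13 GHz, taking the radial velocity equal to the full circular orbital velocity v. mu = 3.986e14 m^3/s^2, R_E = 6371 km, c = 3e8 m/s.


r = 7.237321e+06 m
v = sqrt(mu/r) = 7421.2956 m/s (worst-case radial velocity)
f = 22.13 GHz = 2.213e+10 Hz
fd = 2*f*v/c = 2*2.213e+10*7421.2956/3.0e+08
fd = 1.0948885e+06 Hz

1.0949e+06 Hz


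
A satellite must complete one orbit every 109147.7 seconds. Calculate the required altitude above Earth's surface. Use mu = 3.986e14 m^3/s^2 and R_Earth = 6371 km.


T = 109147.7 s
r = (mu*T^2/(4*pi^2))^(1/3) = (3.986e14 * 109147.7^2 / (4*pi^2))^(1/3)
r = 4.9363079e+07 m = 49363.0795 km
alt = r - R_E = 49363.0795 - 6371 = 42992.0795 km

42992.0795 km


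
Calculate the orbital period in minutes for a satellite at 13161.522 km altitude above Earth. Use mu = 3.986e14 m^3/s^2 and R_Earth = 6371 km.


r = 19532.5220 km = 1.9532522e+07 m
T = 2*pi*sqrt(r^3/mu) = 2*pi*sqrt(7.4520364e+21 / 3.986e14)
T = 27167.4392 s = 452.7907 min

452.7907 minutes


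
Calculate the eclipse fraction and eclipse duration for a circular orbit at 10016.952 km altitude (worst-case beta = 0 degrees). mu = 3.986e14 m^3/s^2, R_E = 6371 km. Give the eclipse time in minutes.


r = 16387.9520 km
T = 347.9742 min
Eclipse fraction = arcsin(R_E/r)/pi = arcsin(6371.0000/16387.9520)/pi
= arcsin(0.3887612)/pi = 0.1270969
Eclipse duration = 0.1270969 * 347.9742 = 44.2264 min

44.2264 minutes


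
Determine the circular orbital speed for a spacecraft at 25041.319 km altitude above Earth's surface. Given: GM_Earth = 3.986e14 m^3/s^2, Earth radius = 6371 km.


r = R_E + alt = 6371.0 + 25041.319 = 31412.3190 km = 3.1412319e+07 m
v = sqrt(mu/r) = sqrt(3.986e14 / 3.1412319e+07) = 3562.2029 m/s = 3.5622 km/s

3.5622 km/s


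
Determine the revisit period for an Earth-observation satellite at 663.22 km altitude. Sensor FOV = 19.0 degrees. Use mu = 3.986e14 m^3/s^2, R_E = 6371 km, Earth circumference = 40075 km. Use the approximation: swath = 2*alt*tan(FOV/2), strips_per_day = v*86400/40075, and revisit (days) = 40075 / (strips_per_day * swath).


swath = 2*663.22*tan(0.1658063) = 221.9699 km
v = sqrt(mu/r) = 7527.6718 m/s = 7.5277 km/s
strips/day = v*86400/40075 = 7.5277*86400/40075 = 16.2293
coverage/day = strips * swath = 16.2293 * 221.9699 = 3602.4257 km
revisit = 40075 / 3602.4257 = 11.1244 days

11.1244 days


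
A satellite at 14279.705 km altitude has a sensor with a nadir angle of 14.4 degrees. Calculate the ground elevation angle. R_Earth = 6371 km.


r = R_E + alt = 20650.7050 km
Law of sines in the satellite / Earth-center / ground-point triangle:
  sin(nadir)/R_E = sin(90 + el)/r  =>  cos(el) = (r/R_E)*sin(nadir)
cos(el) = (20650.7050 / 6371.0000) * sin(14.4 deg) = 0.8060935
el = arccos(0.8060935) = 36.2840 deg
(Earth-central angle = 90 - nadir - el = 39.3160 deg)

36.2840 degrees


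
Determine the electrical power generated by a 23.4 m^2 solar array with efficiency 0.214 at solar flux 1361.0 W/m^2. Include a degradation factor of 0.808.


P = area * eta * S * degradation
P = 23.4 * 0.214 * 1361.0 * 0.808
P = 5506.7976 W

5506.7976 W


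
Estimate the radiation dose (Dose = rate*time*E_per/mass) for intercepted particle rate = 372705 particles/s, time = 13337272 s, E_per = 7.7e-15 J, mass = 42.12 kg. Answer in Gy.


Total energy deposited = rate * time * E_per
  = 372705 * 13337272 * 7.7e-15 = 0.03827568 J
Dose = E_total / mass = 0.03827568 / 42.12
Dose = 9.0872942e-04 Gy

9.0873e-04 Gy


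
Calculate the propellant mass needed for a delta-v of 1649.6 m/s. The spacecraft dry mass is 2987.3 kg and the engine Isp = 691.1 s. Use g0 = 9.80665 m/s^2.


ve = Isp * g0 = 691.1 * 9.80665 = 6777.375815 m/s
mass ratio = exp(dv/ve) = exp(1649.6/6777.375815) = 1.27557626
m_prop = m_dry * (mr - 1) = 2987.3 * (1.27557626 - 1)
m_prop = 823.2289 kg

823.2289 kg


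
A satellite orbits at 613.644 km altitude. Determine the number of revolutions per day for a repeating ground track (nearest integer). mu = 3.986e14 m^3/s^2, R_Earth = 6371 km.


r = 6.984644e+06 m
T = 2*pi*sqrt(r^3/mu) = 5809.3512 s = 96.8225 min
revs/day = 1440 / 96.8225 = 14.8726
Rounded: 15 revolutions per day

15 revolutions per day


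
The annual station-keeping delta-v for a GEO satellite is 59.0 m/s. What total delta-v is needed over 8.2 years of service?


dV = rate * years = 59.0 * 8.2
dV = 483.8000 m/s

483.8000 m/s


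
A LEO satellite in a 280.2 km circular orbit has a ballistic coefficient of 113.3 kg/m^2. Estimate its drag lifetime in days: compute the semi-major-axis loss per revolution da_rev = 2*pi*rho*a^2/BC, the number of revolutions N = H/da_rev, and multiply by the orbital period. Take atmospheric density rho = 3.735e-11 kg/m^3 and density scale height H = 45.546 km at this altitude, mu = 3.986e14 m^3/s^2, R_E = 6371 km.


a = R_E + alt = 6651.2000 km = 6.6512e+06 m
da_rev = 2*pi*rho*a^2/BC = 2*pi*3.735e-11*(6.6512e+06)^2/113.3 = 91.630610 m per revolution
N = H/da_rev = 45546.0000 m / 91.630610 m = 497.0610 revolutions
P = 2*pi*sqrt(a^3/mu) = 5398.3524 s
lifetime = N*P = 497.0610 * 5398.3524 = 2.6833103e+06 s = 31.0568 days

31.0568 days


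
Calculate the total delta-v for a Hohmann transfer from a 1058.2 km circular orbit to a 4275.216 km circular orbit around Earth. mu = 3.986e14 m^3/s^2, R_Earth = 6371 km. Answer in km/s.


r1 = 7429.2000 km = 7.4292e+06 m
r2 = 10646.2160 km = 1.0646216e+07 m
dv1 = sqrt(mu/r1)*(sqrt(2*r2/(r1+r2)) - 1) = 625.1501 m/s
dv2 = sqrt(mu/r2)*(1 - sqrt(2*r1/(r1+r2))) = 571.1680 m/s
total dv = |dv1| + |dv2| = 625.1501 + 571.1680 = 1196.3181 m/s = 1.1963 km/s

1.1963 km/s


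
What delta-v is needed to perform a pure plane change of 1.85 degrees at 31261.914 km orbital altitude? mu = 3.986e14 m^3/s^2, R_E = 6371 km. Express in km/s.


r = 37632.9140 km = 3.7632914e+07 m
V = sqrt(mu/r) = 3254.5034 m/s
di = 1.85 deg = 0.03228859 rad
dV = 2*V*sin(di/2) = 2*3254.5034*sin(0.0161443)
dV = 105.0788 m/s = 0.1050788 km/s

0.1051 km/s


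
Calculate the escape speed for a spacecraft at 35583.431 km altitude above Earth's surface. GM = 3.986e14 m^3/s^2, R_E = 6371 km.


r = 6371.0 + 35583.431 = 41954.4310 km = 4.1954431e+07 m
v_esc = sqrt(2*mu/r) = sqrt(2*3.986e14 / 4.1954431e+07)
v_esc = 4359.0789 m/s = 4.3591 km/s

4.3591 km/s


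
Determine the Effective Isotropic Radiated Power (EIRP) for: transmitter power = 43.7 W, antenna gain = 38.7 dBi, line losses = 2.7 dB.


Pt = 43.7 W = 16.4048 dBW
EIRP = Pt_dBW + Gt - losses = 16.4048 + 38.7 - 2.7 = 52.4048 dBW

52.4048 dBW


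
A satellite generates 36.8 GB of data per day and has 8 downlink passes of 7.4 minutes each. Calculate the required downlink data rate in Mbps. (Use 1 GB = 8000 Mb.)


total contact time = 8 * 7.4 * 60 = 3552.0000 s
data = 36.8 GB = 294400.0000 Mb
rate = 294400.0000 / 3552.0000 = 82.8829 Mbps

82.8829 Mbps


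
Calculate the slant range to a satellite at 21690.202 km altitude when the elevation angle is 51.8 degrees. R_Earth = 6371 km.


h = 21690.202 km, el = 51.8 deg
d = -R_E*sin(el) + sqrt((R_E*sin(el))^2 + 2*R_E*h + h^2)
d = -6371.0000*sin(0.9040806) + sqrt((6371.0000*0.7858569)^2 + 2*6371.0000*21690.202 + 21690.202^2)
d = 22776.5454 km

22776.5454 km


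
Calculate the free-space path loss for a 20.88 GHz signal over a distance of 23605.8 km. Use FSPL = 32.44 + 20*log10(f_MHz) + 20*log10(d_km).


f = 20.88 GHz = 20880.0000 MHz
d = 23605.8 km
FSPL = 32.44 + 20*log10(20880.0000) + 20*log10(23605.8)
FSPL = 32.44 + 86.3946 + 87.4604
FSPL = 206.2950 dB

206.2950 dB


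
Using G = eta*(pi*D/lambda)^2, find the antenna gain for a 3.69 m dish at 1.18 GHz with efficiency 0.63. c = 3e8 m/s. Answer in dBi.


lambda = c/f = 3e8 / 1.18e+09 = 0.2542373 m
G = eta*(pi*D/lambda)^2 = 0.63*(pi*3.69/0.2542373)^2
G = 1309.8288 (linear)
G = 10*log10(1309.8288) = 31.1721 dBi

31.1721 dBi


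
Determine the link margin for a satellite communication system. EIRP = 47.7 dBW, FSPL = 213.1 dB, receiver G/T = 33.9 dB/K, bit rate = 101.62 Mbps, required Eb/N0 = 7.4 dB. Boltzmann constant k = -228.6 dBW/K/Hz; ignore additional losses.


C/N0 = EIRP - FSPL + G/T - k = 47.7 - 213.1 + 33.9 - (-228.6)
C/N0 = 97.1000 dB-Hz
R_b = 101.62 Mbps = 1.0162e+08 bps -> 10*log10(R_b) = 80.0698 dB-Hz
Eb/N0 = C/N0 - 10*log10(R_b) = 97.1000 - 80.0698 = 17.0302 dB
Margin = Eb/N0 - Eb/N0_req = 17.0302 - 7.4 = 9.6302 dB (link closes)

9.6302 dB


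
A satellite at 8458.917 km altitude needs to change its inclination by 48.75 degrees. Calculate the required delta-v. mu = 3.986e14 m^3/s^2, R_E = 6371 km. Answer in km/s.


r = 14829.9170 km = 1.4829917e+07 m
V = sqrt(mu/r) = 5184.4094 m/s
di = 48.75 deg = 0.850848 rad
dV = 2*V*sin(di/2) = 2*5184.4094*sin(0.425424)
dV = 4279.2844 m/s = 4.2793 km/s

4.2793 km/s


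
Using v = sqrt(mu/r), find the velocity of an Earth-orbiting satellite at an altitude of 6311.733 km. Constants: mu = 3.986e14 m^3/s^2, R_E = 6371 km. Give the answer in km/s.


r = R_E + alt = 6371.0 + 6311.733 = 12682.7330 km = 1.2682733e+07 m
v = sqrt(mu/r) = sqrt(3.986e14 / 1.2682733e+07) = 5606.1178 m/s = 5.6061 km/s

5.6061 km/s


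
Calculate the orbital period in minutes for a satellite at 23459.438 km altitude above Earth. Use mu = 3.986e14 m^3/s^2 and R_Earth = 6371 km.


r = 29830.4380 km = 2.9830438e+07 m
T = 2*pi*sqrt(r^3/mu) = 2*pi*sqrt(2.6544765e+22 / 3.986e14)
T = 51274.4094 s = 854.5735 min

854.5735 minutes


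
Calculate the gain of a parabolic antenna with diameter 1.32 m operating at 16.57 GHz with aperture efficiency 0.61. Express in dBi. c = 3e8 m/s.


lambda = c/f = 3e8 / 1.657e+10 = 0.01810501 m
G = eta*(pi*D/lambda)^2 = 0.61*(pi*1.32/0.01810501)^2
G = 32002.2085 (linear)
G = 10*log10(32002.2085) = 45.0518 dBi

45.0518 dBi


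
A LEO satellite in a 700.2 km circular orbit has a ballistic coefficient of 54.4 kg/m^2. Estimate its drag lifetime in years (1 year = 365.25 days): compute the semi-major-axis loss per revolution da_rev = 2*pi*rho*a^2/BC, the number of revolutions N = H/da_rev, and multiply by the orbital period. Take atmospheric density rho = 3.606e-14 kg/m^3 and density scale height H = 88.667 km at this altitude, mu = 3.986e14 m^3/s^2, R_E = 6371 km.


a = R_E + alt = 7071.2000 km = 7.0712e+06 m
da_rev = 2*pi*rho*a^2/BC = 2*pi*3.606e-14*(7.0712e+06)^2/54.4 = 0.208253799 m per revolution
N = H/da_rev = 88667.0000 m / 0.208253799 m = 425764.1416 revolutions
P = 2*pi*sqrt(a^3/mu) = 5917.6722 s
lifetime = N*P = 425764.1416 * 5917.6722 = 2.5195326e+09 s = 29161.2571 days
years = 29161.2571 / 365.25 = 79.8392 years

79.8392 years


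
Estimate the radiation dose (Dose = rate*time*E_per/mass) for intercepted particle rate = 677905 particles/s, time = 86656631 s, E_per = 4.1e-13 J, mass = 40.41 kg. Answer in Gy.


Total energy deposited = rate * time * E_per
  = 677905 * 86656631 * 4.1e-13 = 24.0854 J
Dose = E_total / mass = 24.0854 / 40.41
Dose = 0.5960266 Gy

0.5960 Gy


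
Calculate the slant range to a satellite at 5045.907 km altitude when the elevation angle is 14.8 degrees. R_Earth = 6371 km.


h = 5045.907 km, el = 14.8 deg
d = -R_E*sin(el) + sqrt((R_E*sin(el))^2 + 2*R_E*h + h^2)
d = -6371.0000*sin(0.2583087) + sqrt((6371.0000*0.2554458)^2 + 2*6371.0000*5045.907 + 5045.907^2)
d = 7985.2915 km

7985.2915 km


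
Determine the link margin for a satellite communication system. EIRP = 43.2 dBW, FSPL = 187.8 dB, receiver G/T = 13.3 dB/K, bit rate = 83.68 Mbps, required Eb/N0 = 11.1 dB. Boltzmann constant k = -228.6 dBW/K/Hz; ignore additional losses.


C/N0 = EIRP - FSPL + G/T - k = 43.2 - 187.8 + 13.3 - (-228.6)
C/N0 = 97.3000 dB-Hz
R_b = 83.68 Mbps = 8.368e+07 bps -> 10*log10(R_b) = 79.2262 dB-Hz
Eb/N0 = C/N0 - 10*log10(R_b) = 97.3000 - 79.2262 = 18.0738 dB
Margin = Eb/N0 - Eb/N0_req = 18.0738 - 11.1 = 6.9738 dB (link closes)

6.9738 dB


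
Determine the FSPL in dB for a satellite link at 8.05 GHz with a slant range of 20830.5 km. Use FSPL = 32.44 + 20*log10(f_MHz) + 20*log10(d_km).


f = 8.05 GHz = 8050.0000 MHz
d = 20830.5 km
FSPL = 32.44 + 20*log10(8050.0000) + 20*log10(20830.5)
FSPL = 32.44 + 78.1159 + 86.3740
FSPL = 196.9299 dB

196.9299 dB
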